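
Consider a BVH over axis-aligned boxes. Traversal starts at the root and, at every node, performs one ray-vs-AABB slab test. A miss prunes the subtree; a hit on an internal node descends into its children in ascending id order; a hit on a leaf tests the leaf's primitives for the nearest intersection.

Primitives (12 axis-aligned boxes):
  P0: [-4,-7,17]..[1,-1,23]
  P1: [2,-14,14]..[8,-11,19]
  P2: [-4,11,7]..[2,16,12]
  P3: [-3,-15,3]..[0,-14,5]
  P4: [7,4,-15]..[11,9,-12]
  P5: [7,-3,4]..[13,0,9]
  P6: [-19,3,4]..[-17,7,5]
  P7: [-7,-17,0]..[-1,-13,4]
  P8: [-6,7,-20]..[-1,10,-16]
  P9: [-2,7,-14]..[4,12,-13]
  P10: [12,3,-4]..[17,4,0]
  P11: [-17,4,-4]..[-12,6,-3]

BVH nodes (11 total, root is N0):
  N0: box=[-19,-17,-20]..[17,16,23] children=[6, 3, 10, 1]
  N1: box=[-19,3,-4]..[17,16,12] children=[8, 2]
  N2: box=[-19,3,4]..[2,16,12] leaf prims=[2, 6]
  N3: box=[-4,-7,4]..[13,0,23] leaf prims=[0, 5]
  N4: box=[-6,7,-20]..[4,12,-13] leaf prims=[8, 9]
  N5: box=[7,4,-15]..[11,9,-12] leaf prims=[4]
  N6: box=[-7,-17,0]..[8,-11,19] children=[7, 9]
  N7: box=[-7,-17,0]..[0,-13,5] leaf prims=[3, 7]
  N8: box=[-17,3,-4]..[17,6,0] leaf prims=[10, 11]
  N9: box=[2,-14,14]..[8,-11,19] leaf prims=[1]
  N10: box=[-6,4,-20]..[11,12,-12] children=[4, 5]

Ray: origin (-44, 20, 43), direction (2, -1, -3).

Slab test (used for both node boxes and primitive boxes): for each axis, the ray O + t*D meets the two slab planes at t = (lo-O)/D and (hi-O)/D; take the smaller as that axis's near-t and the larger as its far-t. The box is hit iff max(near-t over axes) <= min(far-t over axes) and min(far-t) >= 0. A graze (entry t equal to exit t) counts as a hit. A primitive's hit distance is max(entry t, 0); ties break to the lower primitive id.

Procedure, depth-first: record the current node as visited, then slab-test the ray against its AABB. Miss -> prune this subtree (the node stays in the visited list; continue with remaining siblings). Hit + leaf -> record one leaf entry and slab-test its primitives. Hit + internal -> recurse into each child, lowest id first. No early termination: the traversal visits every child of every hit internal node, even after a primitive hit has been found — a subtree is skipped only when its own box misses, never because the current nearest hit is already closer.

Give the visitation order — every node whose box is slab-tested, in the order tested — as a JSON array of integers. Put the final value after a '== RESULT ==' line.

Trace the traversal:
N0 x:[25/2,61/2] y:[4,37] z:[20/3,21] -> hit [25/2,21], descend [1, 3, 6, 10]
  N1 x:[25/2,61/2] y:[4,17] z:[31/3,47/3] -> hit [25/2,47/3], descend [2, 8]
    N2 x:[25/2,23] y:[4,17] z:[31/3,13] -> hit [25/2,13] leaf, test {P2(miss), P6@t=13}
    N8 x:[27/2,61/2] y:[14,17] z:[43/3,47/3] -> hit [43/3,47/3] leaf, test {P10(miss), P11@t=46/3}
  N3 x:[20,57/2] y:[20,27] z:[20/3,13] -> miss, prune
  N6 x:[37/2,26] y:[31,37] z:[8,43/3] -> miss, prune
  N10 x:[19,55/2] y:[8,16] z:[55/3,21] -> miss, prune

7 AABB tests over nodes [0, 1, 2, 8, 3, 6, 10]; 2 leaves entered; closest P6.

== RESULT ==
[0, 1, 2, 8, 3, 6, 10]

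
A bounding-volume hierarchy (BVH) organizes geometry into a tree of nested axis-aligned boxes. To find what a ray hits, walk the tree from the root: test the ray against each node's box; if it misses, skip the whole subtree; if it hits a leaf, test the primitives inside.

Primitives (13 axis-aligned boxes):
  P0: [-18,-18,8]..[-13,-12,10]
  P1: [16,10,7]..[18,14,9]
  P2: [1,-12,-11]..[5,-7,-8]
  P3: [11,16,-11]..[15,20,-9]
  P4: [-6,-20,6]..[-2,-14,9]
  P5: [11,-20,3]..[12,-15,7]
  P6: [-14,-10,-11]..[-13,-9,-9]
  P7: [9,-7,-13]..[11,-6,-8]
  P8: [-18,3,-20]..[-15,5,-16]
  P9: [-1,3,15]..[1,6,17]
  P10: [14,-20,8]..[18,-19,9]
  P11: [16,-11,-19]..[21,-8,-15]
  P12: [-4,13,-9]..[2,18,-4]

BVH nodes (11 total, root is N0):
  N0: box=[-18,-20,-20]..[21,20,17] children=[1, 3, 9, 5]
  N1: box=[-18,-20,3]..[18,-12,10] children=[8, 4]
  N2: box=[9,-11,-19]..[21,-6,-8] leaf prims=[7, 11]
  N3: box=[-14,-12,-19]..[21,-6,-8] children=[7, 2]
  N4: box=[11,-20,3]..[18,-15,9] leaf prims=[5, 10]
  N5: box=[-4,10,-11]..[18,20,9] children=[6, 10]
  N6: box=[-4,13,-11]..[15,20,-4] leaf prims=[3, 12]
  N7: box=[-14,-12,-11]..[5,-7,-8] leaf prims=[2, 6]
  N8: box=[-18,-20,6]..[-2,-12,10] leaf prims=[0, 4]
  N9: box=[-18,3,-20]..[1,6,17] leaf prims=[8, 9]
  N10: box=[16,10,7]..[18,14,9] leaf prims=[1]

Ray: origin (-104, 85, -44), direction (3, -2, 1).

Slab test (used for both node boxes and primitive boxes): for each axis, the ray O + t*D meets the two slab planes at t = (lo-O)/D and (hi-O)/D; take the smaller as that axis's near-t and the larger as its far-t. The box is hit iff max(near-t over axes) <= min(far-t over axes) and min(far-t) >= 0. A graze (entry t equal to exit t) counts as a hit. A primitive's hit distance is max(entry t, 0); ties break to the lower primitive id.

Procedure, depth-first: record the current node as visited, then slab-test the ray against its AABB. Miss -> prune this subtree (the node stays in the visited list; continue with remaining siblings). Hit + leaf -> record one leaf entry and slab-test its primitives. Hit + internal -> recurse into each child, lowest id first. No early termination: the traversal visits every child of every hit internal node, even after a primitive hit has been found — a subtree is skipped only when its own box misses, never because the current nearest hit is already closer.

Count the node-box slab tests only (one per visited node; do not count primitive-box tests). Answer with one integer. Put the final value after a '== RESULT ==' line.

Walk:
N0 x:[86/3,125/3] y:[65/2,105/2] z:[24,61] -> hit [65/2,125/3], descend [1, 3, 5, 9]
  N1 x:[86/3,122/3] y:[97/2,105/2] z:[47,54] -> miss, prune
  N3 x:[30,125/3] y:[91/2,97/2] z:[25,36] -> miss, prune
  N5 x:[100/3,122/3] y:[65/2,75/2] z:[33,53] -> hit [100/3,75/2], descend [6, 10]
    N6 x:[100/3,119/3] y:[65/2,36] z:[33,40] -> hit [100/3,36] leaf, test {P3(miss), P12@t=35}
    N10 x:[40,122/3] y:[71/2,75/2] z:[51,53] -> miss, prune
  N9 x:[86/3,35] y:[79/2,41] z:[24,61] -> miss, prune

7 AABB tests over nodes [0, 1, 3, 5, 6, 10, 9]; 1 leaf entered; closest P12.

== RESULT ==
7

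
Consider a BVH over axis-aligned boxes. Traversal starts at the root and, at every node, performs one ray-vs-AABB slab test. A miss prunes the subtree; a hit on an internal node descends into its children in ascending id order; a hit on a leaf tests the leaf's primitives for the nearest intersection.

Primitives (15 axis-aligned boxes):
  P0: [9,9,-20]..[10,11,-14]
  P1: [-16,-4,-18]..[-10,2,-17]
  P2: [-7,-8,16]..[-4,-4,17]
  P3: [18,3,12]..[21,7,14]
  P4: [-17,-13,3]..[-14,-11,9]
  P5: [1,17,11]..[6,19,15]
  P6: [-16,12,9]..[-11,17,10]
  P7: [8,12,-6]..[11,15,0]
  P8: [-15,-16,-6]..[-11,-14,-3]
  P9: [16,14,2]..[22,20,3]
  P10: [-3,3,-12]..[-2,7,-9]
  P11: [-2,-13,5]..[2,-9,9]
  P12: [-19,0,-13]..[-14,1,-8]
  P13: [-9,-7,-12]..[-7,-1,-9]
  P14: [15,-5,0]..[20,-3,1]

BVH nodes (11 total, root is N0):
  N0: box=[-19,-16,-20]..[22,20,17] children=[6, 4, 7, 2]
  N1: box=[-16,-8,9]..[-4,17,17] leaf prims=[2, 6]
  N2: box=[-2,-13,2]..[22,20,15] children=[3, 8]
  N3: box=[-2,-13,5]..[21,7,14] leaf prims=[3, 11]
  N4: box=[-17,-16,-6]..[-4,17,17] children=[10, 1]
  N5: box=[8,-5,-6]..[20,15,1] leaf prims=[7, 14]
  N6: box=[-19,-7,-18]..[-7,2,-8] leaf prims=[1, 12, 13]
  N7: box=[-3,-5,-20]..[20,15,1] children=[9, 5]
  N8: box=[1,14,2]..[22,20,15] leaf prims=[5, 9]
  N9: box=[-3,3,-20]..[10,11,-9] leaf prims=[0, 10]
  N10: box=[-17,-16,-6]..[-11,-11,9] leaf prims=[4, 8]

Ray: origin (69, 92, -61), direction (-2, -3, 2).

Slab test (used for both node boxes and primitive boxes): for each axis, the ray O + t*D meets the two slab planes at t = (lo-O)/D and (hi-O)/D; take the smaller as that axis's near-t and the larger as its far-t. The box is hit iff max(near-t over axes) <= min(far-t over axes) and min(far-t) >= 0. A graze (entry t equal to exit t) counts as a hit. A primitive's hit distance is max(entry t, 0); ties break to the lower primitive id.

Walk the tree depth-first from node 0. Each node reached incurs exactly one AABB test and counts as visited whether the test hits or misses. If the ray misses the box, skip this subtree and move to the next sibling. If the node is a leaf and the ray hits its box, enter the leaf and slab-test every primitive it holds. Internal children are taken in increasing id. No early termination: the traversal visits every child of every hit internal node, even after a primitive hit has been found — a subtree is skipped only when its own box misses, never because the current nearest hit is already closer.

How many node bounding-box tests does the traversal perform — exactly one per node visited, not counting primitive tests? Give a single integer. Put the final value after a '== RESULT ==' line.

Traverse from the root:
N0 x:[47/2,44] y:[24,36] z:[41/2,39] -> hit [24,36], descend [2, 4, 6, 7]
  N2 x:[47/2,71/2] y:[24,35] z:[63/2,38] -> hit [63/2,35], descend [3, 8]
    N3 x:[24,71/2] y:[85/3,35] z:[33,75/2] -> hit [33,35] leaf, test {P3(miss), P11@t=101/3}
    N8 x:[47/2,34] y:[24,26] z:[63/2,38] -> miss, prune
  N4 x:[73/2,43] y:[25,36] z:[55/2,39] -> miss, prune
  N6 x:[38,44] y:[30,33] z:[43/2,53/2] -> miss, prune
  N7 x:[49/2,36] y:[77/3,97/3] z:[41/2,31] -> hit [77/3,31], descend [5, 9]
    N5 x:[49/2,61/2] y:[77/3,97/3] z:[55/2,31] -> hit [55/2,61/2] leaf, test {P7(miss), P14(miss)}
    N9 x:[59/2,36] y:[27,89/3] z:[41/2,26] -> miss, prune

Summary -> nodes [0, 2, 3, 8, 4, 6, 7, 5, 9]; box-tests=9; leaf-entries=2; first=P11

== RESULT ==
9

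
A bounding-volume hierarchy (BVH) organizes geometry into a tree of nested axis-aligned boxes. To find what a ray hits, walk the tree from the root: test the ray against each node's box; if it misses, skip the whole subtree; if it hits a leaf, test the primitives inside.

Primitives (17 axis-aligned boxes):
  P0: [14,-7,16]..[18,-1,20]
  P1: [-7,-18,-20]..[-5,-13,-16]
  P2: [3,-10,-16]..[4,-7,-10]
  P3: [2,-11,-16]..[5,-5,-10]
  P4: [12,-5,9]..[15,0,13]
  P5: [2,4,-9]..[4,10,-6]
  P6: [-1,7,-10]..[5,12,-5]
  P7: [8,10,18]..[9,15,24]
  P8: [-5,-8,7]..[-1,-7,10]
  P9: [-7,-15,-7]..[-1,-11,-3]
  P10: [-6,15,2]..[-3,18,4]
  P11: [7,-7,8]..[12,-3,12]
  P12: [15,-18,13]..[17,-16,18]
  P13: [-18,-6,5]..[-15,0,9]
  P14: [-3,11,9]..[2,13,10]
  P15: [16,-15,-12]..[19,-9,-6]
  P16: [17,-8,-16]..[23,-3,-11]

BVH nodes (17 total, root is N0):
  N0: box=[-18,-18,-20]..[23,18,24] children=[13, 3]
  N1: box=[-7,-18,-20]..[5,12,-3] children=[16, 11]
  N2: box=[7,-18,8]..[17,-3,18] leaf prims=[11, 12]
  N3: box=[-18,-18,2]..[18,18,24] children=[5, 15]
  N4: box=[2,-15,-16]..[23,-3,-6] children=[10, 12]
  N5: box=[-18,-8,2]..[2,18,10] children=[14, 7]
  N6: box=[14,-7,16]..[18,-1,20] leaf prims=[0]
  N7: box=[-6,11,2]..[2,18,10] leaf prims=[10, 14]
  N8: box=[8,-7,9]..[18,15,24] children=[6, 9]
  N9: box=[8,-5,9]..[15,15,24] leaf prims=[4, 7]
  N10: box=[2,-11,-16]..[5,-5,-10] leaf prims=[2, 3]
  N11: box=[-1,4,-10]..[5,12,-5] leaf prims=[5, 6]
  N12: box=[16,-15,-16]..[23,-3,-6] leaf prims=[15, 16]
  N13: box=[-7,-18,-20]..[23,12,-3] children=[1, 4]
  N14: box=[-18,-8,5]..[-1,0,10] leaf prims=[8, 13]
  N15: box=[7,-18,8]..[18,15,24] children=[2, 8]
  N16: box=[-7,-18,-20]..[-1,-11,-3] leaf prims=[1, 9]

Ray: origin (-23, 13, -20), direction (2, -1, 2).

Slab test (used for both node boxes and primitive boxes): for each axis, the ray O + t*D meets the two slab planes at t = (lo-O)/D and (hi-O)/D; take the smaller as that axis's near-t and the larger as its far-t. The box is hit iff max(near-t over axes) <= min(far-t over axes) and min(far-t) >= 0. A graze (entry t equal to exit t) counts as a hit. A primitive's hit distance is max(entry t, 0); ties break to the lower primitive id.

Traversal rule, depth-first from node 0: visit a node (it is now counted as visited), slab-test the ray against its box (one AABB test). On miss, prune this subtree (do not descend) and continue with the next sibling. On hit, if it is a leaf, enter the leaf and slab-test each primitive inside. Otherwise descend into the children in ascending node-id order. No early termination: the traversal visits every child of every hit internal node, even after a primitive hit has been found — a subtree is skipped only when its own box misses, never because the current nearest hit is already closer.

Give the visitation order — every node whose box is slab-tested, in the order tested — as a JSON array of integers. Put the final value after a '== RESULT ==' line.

Walk:
N0 x:[5/2,23] y:[-5,31] z:[0,22] -> hit [5/2,22], descend [3, 13]
  N3 x:[5/2,41/2] y:[-5,31] z:[11,22] -> hit [11,41/2], descend [5, 15]
    N5 x:[5/2,25/2] y:[-5,21] z:[11,15] -> hit [11,25/2], descend [7, 14]
      N7 x:[17/2,25/2] y:[-5,2] z:[11,15] -> miss, prune
      N14 x:[5/2,11] y:[13,21] z:[25/2,15] -> miss, prune
    N15 x:[15,41/2] y:[-2,31] z:[14,22] -> hit [15,41/2], descend [2, 8]
      N2 x:[15,20] y:[16,31] z:[14,19] -> hit [16,19] leaf, test {P11@t=16, P12(miss)}
      N8 x:[31/2,41/2] y:[-2,20] z:[29/2,22] -> hit [31/2,20], descend [6, 9]
        N6 x:[37/2,41/2] y:[14,20] z:[18,20] -> hit [37/2,20] leaf, test {P0@t=37/2}
        N9 x:[31/2,19] y:[-2,18] z:[29/2,22] -> hit [31/2,18] leaf, test {P4(miss), P7(miss)}
  N13 x:[8,23] y:[1,31] z:[0,17/2] -> hit [8,17/2], descend [1, 4]
    N1 x:[8,14] y:[1,31] z:[0,17/2] -> hit [8,17/2], descend [11, 16]
      N11 x:[11,14] y:[1,9] z:[5,15/2] -> miss, prune
      N16 x:[8,11] y:[24,31] z:[0,17/2] -> miss, prune
    N4 x:[25/2,23] y:[16,28] z:[2,7] -> miss, prune

Summary -> nodes [0, 3, 5, 7, 14, 15, 2, 8, 6, 9, 13, 1, 11, 16, 4]; box-tests=15; leaf-entries=3; first=P11

== RESULT ==
[0, 3, 5, 7, 14, 15, 2, 8, 6, 9, 13, 1, 11, 16, 4]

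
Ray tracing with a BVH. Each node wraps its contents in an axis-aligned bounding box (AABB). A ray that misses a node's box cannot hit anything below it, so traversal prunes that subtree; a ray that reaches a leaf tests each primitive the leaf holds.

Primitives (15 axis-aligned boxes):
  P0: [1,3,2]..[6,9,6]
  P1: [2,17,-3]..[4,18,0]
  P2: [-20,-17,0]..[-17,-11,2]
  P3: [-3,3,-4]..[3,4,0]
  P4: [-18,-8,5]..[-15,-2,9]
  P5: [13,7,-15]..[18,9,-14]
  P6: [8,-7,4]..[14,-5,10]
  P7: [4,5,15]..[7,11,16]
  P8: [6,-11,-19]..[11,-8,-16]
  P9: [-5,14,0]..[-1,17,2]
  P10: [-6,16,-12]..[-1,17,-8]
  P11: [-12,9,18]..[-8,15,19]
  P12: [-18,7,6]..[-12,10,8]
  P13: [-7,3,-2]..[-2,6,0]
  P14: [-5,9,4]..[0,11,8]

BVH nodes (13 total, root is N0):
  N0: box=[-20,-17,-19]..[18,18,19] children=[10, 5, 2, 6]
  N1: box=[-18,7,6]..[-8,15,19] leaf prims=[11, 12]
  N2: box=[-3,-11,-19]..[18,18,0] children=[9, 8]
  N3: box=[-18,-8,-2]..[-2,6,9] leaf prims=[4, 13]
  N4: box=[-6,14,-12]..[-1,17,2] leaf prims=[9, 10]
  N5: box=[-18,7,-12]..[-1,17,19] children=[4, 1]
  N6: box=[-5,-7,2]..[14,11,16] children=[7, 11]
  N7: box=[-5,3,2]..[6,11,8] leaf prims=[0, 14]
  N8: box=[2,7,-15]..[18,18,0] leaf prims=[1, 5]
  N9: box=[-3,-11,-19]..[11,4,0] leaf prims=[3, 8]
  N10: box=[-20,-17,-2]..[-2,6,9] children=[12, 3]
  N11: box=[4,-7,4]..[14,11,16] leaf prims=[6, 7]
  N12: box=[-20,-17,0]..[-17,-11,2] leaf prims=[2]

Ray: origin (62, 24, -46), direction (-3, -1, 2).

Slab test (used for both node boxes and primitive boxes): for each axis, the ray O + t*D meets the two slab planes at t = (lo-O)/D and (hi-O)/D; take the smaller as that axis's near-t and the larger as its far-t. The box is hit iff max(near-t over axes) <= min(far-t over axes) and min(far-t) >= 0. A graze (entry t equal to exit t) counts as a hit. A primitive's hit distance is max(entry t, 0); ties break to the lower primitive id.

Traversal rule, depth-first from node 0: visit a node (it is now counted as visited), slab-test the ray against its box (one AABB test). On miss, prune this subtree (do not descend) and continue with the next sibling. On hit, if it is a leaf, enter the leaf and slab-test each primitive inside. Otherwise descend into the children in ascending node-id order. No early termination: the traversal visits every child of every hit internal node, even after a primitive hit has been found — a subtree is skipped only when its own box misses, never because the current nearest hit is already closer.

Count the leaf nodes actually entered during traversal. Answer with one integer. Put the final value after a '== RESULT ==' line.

Trace the traversal:
N0 x:[44/3,82/3] y:[6,41] z:[27/2,65/2] -> hit [44/3,82/3], descend [2, 5, 6, 10]
  N2 x:[44/3,65/3] y:[6,35] z:[27/2,23] -> hit [44/3,65/3], descend [8, 9]
    N8 x:[44/3,20] y:[6,17] z:[31/2,23] -> hit [31/2,17] leaf, test {P1(miss), P5@t=31/2}
    N9 x:[17,65/3] y:[20,35] z:[27/2,23] -> hit [20,65/3] leaf, test {P3@t=21, P8(miss)}
  N5 x:[21,80/3] y:[7,17] z:[17,65/2] -> miss, prune
  N6 x:[16,67/3] y:[13,31] z:[24,31] -> miss, prune
  N10 x:[64/3,82/3] y:[18,41] z:[22,55/2] -> hit [22,82/3], descend [3, 12]
    N3 x:[64/3,80/3] y:[18,32] z:[22,55/2] -> hit [22,80/3] leaf, test {P4@t=26, P13(miss)}
    N12 x:[79/3,82/3] y:[35,41] z:[23,24] -> miss, prune

9 AABB tests over nodes [0, 2, 8, 9, 5, 6, 10, 3, 12]; 3 leaves entered; closest P5.

== RESULT ==
3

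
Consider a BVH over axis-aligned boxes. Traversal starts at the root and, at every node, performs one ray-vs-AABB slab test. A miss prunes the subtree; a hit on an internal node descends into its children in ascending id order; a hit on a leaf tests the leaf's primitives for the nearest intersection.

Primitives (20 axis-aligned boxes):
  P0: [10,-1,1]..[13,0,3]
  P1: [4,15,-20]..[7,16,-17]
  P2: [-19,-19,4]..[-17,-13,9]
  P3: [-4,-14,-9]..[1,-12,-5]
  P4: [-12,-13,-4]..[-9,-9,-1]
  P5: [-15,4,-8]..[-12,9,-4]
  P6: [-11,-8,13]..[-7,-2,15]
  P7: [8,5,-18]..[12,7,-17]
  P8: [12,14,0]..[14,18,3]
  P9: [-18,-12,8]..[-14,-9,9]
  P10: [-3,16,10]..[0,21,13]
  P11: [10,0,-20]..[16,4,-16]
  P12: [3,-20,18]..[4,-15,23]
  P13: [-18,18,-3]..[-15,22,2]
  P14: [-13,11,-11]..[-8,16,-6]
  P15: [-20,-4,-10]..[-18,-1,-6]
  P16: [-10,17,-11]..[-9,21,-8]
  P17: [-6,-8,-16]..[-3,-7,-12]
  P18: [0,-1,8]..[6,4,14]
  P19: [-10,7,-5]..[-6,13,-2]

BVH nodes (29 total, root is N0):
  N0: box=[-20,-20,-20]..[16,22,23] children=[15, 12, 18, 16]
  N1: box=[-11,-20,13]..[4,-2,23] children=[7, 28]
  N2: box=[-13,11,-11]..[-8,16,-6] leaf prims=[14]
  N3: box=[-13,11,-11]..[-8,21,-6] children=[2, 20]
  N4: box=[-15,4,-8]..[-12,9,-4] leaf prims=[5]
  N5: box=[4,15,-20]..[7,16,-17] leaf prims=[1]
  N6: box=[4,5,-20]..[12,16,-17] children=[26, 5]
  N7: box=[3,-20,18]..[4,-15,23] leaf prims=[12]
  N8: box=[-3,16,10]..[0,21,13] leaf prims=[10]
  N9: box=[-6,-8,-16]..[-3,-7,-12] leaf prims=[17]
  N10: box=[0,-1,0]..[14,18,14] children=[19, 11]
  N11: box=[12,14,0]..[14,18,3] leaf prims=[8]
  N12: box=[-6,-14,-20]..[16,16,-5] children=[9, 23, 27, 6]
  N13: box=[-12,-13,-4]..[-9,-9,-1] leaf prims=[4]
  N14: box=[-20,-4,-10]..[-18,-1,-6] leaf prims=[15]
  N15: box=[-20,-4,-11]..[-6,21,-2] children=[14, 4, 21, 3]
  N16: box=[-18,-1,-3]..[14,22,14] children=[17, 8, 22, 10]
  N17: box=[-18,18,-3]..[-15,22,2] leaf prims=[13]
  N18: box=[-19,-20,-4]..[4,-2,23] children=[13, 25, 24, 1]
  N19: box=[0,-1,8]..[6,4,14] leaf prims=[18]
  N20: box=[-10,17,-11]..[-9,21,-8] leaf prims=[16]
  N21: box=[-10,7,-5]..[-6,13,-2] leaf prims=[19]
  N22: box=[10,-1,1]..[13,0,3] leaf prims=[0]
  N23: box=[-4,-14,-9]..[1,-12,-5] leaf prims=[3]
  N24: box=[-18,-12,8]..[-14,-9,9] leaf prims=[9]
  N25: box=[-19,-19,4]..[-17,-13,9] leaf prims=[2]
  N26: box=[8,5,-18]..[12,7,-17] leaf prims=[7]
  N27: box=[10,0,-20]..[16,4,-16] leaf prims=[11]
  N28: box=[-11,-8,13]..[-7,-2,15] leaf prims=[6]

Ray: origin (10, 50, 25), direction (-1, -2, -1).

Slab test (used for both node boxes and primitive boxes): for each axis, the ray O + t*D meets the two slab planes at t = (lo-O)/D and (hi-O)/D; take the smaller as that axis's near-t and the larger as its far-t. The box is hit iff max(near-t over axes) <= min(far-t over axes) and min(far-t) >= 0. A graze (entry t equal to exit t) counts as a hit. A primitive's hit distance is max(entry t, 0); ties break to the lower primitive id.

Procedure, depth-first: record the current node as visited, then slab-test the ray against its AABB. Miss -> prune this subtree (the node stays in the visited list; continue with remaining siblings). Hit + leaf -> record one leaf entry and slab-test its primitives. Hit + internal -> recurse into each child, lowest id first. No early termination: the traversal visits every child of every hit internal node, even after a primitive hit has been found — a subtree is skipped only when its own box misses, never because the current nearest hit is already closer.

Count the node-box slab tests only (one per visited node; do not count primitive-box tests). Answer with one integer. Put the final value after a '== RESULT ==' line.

Traverse from the root:
N0 x:[-6,30] y:[14,35] z:[2,45] -> hit [14,30], descend [12, 15, 16, 18]
  N12 x:[-6,16] y:[17,32] z:[30,45] -> miss, prune
  N15 x:[16,30] y:[29/2,27] z:[27,36] -> hit [27,27], descend [3, 4, 14, 21]
    N3 x:[18,23] y:[29/2,39/2] z:[31,36] -> miss, prune
    N4 x:[22,25] y:[41/2,23] z:[29,33] -> miss, prune
    N14 x:[28,30] y:[51/2,27] z:[31,35] -> miss, prune
    N21 x:[16,20] y:[37/2,43/2] z:[27,30] -> miss, prune
  N16 x:[-4,28] y:[14,51/2] z:[11,28] -> hit [14,51/2], descend [8, 10, 17, 22]
    N8 x:[10,13] y:[29/2,17] z:[12,15] -> miss, prune
    N10 x:[-4,10] y:[16,51/2] z:[11,25] -> miss, prune
    N17 x:[25,28] y:[14,16] z:[23,28] -> miss, prune
    N22 x:[-3,0] y:[25,51/2] z:[22,24] -> miss, prune
  N18 x:[6,29] y:[26,35] z:[2,29] -> hit [26,29], descend [1, 13, 24, 25]
    N1 x:[6,21] y:[26,35] z:[2,12] -> miss, prune
    N13 x:[19,22] y:[59/2,63/2] z:[26,29] -> miss, prune
    N24 x:[24,28] y:[59/2,31] z:[16,17] -> miss, prune
    N25 x:[27,29] y:[63/2,69/2] z:[16,21] -> miss, prune

17 AABB tests over nodes [0, 12, 15, 3, 4, 14, 21, 16, 8, 10, 17, 22, 18, 1, 13, 24, 25]; 0 leaves entered; closest miss.

== RESULT ==
17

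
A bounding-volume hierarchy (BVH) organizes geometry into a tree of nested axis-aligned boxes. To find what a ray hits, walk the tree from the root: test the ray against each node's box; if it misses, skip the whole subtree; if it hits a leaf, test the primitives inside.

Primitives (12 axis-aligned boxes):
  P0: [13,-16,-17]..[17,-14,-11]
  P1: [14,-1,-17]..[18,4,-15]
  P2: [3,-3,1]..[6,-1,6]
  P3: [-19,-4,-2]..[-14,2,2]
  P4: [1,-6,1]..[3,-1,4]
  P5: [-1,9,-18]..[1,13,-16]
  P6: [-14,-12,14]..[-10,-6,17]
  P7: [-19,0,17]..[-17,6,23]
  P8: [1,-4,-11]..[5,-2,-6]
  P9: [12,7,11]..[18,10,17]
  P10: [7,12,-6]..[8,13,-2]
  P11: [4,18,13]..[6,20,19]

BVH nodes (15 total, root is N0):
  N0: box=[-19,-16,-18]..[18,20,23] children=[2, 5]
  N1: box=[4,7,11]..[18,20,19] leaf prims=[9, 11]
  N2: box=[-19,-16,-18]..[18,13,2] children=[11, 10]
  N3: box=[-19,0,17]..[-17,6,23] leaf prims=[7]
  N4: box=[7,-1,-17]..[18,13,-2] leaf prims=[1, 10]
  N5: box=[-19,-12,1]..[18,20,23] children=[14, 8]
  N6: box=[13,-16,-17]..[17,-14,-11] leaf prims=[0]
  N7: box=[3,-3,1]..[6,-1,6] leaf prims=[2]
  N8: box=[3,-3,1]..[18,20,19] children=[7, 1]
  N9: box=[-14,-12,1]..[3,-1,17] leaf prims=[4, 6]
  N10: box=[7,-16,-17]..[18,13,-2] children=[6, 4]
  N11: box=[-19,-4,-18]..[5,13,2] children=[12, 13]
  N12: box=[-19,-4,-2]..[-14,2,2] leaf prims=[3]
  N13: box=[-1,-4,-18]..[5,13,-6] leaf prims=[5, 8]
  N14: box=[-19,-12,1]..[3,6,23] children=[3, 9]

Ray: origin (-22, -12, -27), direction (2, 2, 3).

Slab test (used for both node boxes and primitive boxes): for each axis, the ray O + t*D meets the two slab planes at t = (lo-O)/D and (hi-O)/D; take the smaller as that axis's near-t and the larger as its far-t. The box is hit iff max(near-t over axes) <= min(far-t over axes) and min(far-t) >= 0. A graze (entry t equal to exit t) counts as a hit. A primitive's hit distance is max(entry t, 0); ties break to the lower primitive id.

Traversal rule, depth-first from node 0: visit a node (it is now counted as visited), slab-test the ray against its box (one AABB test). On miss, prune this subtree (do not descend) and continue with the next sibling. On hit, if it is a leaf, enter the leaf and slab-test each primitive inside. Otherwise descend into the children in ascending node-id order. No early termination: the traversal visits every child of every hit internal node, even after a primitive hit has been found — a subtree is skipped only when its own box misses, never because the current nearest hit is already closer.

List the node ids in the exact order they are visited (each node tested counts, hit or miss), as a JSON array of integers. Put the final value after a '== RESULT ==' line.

Traverse from the root:
N0 x:[3/2,20] y:[-2,16] z:[3,50/3] -> hit [3,16], descend [2, 5]
  N2 x:[3/2,20] y:[-2,25/2] z:[3,29/3] -> hit [3,29/3], descend [10, 11]
    N10 x:[29/2,20] y:[-2,25/2] z:[10/3,25/3] -> miss, prune
    N11 x:[3/2,27/2] y:[4,25/2] z:[3,29/3] -> hit [4,29/3], descend [12, 13]
      N12 x:[3/2,4] y:[4,7] z:[25/3,29/3] -> miss, prune
      N13 x:[21/2,27/2] y:[4,25/2] z:[3,7] -> miss, prune
  N5 x:[3/2,20] y:[0,16] z:[28/3,50/3] -> hit [28/3,16], descend [8, 14]
    N8 x:[25/2,20] y:[9/2,16] z:[28/3,46/3] -> hit [25/2,46/3], descend [1, 7]
      N1 x:[13,20] y:[19/2,16] z:[38/3,46/3] -> hit [13,46/3] leaf, test {P9(miss), P11(miss)}
      N7 x:[25/2,14] y:[9/2,11/2] z:[28/3,11] -> miss, prune
    N14 x:[3/2,25/2] y:[0,9] z:[28/3,50/3] -> miss, prune

Visited [0, 2, 10, 11, 12, 13, 5, 8, 1, 7, 14]. Tests: 11 box, 1 leaf. Nearest: miss.

== RESULT ==
[0, 2, 10, 11, 12, 13, 5, 8, 1, 7, 14]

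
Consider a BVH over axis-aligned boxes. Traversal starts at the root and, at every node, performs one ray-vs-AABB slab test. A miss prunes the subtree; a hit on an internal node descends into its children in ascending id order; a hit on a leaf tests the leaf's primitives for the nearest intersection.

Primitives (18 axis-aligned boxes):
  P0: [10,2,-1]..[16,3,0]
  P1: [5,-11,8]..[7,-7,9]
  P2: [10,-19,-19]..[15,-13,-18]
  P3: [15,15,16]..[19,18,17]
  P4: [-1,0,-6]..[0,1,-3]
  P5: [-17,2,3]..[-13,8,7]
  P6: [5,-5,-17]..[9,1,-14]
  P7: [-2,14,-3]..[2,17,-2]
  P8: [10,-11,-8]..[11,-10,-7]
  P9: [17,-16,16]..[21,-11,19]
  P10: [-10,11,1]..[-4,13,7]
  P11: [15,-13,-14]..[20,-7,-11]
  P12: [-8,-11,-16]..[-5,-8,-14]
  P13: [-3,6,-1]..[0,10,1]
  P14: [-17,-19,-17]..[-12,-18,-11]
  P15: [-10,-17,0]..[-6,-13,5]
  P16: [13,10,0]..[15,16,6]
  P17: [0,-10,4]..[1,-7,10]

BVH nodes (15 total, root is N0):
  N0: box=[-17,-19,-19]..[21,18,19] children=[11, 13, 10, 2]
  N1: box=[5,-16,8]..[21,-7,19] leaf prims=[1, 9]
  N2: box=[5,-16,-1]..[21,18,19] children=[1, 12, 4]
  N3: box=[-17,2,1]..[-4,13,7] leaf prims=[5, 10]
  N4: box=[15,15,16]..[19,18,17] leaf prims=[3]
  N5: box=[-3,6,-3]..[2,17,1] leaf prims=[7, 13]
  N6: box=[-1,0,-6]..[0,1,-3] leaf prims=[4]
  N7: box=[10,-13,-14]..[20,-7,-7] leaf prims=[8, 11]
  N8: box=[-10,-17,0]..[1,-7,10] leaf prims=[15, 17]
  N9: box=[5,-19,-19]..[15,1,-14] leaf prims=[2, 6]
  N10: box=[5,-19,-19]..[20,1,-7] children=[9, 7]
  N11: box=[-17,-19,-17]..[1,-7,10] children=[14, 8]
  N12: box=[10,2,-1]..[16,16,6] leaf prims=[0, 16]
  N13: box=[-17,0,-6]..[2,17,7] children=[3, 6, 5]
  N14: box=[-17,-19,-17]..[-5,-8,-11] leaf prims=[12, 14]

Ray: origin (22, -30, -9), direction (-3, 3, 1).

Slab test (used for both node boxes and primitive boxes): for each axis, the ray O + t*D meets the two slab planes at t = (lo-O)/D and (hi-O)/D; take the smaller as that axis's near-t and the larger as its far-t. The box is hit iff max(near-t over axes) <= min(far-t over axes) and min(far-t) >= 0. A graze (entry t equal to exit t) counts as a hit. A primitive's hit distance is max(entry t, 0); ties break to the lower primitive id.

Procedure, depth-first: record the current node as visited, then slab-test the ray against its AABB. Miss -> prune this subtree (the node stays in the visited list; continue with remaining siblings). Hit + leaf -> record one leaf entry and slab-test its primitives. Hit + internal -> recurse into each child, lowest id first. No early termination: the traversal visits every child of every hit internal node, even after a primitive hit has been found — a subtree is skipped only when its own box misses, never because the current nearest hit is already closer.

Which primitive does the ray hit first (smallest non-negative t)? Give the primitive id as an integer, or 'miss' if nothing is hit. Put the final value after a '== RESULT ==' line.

Trace the traversal:
N0 x:[1/3,13] y:[11/3,16] z:[-10,28] -> hit [11/3,13], descend [2, 10, 11, 13]
  N2 x:[1/3,17/3] y:[14/3,16] z:[8,28] -> miss, prune
  N10 x:[2/3,17/3] y:[11/3,31/3] z:[-10,2] -> miss, prune
  N11 x:[7,13] y:[11/3,23/3] z:[-8,19] -> hit [7,23/3], descend [8, 14]
    N8 x:[7,32/3] y:[13/3,23/3] z:[9,19] -> miss, prune
    N14 x:[9,13] y:[11/3,22/3] z:[-8,-2] -> miss, prune
  N13 x:[20/3,13] y:[10,47/3] z:[3,16] -> hit [10,13], descend [3, 5, 6]
    N3 x:[26/3,13] y:[32/3,43/3] z:[10,16] -> hit [32/3,13] leaf, test {P5@t=12, P10(miss)}
    N5 x:[20/3,25/3] y:[12,47/3] z:[6,10] -> miss, prune
    N6 x:[22/3,23/3] y:[10,31/3] z:[3,6] -> miss, prune

Summary -> nodes [0, 2, 10, 11, 8, 14, 13, 3, 5, 6]; box-tests=10; leaf-entries=1; first=P5

== RESULT ==
5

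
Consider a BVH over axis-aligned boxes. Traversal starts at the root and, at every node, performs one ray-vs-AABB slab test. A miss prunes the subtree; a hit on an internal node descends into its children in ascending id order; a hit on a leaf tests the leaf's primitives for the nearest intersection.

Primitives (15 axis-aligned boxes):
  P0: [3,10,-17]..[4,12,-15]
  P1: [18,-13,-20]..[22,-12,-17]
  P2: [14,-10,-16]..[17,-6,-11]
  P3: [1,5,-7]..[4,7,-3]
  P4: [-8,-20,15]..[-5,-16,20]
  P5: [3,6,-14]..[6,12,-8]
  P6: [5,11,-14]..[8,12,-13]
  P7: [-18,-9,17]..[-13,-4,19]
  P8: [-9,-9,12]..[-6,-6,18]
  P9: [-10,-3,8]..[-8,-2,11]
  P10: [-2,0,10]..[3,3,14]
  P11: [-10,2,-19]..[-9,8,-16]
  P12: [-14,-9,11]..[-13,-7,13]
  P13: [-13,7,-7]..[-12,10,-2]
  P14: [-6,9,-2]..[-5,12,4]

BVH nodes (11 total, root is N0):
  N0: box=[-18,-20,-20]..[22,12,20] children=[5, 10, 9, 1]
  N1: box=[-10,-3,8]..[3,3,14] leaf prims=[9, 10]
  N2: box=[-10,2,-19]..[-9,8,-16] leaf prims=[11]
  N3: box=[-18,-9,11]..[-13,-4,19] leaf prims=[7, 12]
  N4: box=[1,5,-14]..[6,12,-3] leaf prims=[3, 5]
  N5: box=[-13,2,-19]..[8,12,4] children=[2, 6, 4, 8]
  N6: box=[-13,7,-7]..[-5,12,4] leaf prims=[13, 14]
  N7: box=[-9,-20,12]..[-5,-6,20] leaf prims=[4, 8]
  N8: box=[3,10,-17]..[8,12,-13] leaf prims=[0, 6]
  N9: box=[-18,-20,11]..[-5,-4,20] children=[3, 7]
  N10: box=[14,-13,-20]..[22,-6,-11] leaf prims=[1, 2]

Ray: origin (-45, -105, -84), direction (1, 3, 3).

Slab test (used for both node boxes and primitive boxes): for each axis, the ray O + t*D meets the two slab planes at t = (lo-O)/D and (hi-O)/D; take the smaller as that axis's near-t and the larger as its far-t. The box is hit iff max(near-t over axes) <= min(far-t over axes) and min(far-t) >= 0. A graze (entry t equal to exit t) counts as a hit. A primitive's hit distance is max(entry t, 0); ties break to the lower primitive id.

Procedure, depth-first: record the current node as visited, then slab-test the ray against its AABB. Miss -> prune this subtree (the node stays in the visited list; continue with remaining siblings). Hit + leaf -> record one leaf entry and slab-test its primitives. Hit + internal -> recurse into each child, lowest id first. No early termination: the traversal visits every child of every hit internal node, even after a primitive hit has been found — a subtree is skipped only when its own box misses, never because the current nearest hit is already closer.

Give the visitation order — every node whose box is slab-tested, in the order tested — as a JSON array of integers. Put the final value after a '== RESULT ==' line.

Trace the traversal:
N0 x:[27,67] y:[85/3,39] z:[64/3,104/3] -> hit [85/3,104/3], descend [1, 5, 9, 10]
  N1 x:[35,48] y:[34,36] z:[92/3,98/3] -> miss, prune
  N5 x:[32,53] y:[107/3,39] z:[65/3,88/3] -> miss, prune
  N9 x:[27,40] y:[85/3,101/3] z:[95/3,104/3] -> hit [95/3,101/3], descend [3, 7]
    N3 x:[27,32] y:[32,101/3] z:[95/3,103/3] -> hit [32,32] leaf, test {P7(miss), P12@t=32}
    N7 x:[36,40] y:[85/3,33] z:[32,104/3] -> miss, prune
  N10 x:[59,67] y:[92/3,33] z:[64/3,73/3] -> miss, prune

7 AABB tests over nodes [0, 1, 5, 9, 3, 7, 10]; 1 leaf entered; closest P12.

== RESULT ==
[0, 1, 5, 9, 3, 7, 10]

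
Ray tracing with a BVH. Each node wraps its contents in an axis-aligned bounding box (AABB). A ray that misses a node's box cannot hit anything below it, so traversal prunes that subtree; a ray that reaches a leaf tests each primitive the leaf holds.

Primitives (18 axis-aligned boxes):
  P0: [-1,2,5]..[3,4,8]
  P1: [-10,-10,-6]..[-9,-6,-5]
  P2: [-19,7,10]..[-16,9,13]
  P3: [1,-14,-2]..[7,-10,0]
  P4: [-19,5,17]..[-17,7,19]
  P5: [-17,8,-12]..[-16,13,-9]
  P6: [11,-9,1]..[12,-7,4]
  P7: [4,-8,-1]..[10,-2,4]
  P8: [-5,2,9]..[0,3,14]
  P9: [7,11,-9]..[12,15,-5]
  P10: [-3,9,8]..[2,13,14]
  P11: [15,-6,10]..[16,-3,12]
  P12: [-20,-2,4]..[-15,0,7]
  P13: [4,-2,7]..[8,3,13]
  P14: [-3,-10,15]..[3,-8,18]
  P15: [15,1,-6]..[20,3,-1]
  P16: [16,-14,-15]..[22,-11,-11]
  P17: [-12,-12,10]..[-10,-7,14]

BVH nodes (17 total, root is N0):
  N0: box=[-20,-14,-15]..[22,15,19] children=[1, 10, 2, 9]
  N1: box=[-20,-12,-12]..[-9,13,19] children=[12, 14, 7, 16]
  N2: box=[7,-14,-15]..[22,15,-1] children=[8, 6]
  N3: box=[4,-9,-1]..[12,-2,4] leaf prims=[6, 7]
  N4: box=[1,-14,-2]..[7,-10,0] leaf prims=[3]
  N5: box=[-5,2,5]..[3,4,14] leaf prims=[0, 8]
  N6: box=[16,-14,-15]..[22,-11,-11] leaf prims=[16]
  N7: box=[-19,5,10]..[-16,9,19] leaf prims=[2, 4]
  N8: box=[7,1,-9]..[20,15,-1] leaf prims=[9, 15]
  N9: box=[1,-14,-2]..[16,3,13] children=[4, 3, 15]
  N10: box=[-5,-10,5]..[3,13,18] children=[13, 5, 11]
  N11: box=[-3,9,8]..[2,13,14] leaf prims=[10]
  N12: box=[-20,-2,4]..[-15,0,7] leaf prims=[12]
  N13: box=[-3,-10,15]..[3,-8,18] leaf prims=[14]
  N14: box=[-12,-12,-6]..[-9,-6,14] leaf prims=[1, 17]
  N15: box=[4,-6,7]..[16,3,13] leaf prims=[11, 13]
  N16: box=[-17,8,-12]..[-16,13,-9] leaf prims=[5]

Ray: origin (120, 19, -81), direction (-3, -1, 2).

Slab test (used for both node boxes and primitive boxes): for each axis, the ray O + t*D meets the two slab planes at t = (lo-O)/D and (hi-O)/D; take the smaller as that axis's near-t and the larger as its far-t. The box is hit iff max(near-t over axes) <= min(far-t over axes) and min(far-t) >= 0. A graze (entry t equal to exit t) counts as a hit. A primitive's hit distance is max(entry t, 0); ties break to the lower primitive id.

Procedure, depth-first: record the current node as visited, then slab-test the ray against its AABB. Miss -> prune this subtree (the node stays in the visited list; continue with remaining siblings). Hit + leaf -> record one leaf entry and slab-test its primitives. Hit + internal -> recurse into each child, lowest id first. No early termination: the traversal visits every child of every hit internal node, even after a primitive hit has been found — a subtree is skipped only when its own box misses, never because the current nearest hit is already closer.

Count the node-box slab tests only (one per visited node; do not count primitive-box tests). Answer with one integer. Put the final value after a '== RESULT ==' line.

Walk:
N0 x:[98/3,140/3] y:[4,33] z:[33,50] -> hit [33,33], descend [1, 2, 9, 10]
  N1 x:[43,140/3] y:[6,31] z:[69/2,50] -> miss, prune
  N2 x:[98/3,113/3] y:[4,33] z:[33,40] -> hit [33,33], descend [6, 8]
    N6 x:[98/3,104/3] y:[30,33] z:[33,35] -> hit [33,33] leaf, test {P16@t=33}
    N8 x:[100/3,113/3] y:[4,18] z:[36,40] -> miss, prune
  N9 x:[104/3,119/3] y:[16,33] z:[79/2,47] -> miss, prune
  N10 x:[39,125/3] y:[6,29] z:[43,99/2] -> miss, prune

Summary -> nodes [0, 1, 2, 6, 8, 9, 10]; box-tests=7; leaf-entries=1; first=P16

== RESULT ==
7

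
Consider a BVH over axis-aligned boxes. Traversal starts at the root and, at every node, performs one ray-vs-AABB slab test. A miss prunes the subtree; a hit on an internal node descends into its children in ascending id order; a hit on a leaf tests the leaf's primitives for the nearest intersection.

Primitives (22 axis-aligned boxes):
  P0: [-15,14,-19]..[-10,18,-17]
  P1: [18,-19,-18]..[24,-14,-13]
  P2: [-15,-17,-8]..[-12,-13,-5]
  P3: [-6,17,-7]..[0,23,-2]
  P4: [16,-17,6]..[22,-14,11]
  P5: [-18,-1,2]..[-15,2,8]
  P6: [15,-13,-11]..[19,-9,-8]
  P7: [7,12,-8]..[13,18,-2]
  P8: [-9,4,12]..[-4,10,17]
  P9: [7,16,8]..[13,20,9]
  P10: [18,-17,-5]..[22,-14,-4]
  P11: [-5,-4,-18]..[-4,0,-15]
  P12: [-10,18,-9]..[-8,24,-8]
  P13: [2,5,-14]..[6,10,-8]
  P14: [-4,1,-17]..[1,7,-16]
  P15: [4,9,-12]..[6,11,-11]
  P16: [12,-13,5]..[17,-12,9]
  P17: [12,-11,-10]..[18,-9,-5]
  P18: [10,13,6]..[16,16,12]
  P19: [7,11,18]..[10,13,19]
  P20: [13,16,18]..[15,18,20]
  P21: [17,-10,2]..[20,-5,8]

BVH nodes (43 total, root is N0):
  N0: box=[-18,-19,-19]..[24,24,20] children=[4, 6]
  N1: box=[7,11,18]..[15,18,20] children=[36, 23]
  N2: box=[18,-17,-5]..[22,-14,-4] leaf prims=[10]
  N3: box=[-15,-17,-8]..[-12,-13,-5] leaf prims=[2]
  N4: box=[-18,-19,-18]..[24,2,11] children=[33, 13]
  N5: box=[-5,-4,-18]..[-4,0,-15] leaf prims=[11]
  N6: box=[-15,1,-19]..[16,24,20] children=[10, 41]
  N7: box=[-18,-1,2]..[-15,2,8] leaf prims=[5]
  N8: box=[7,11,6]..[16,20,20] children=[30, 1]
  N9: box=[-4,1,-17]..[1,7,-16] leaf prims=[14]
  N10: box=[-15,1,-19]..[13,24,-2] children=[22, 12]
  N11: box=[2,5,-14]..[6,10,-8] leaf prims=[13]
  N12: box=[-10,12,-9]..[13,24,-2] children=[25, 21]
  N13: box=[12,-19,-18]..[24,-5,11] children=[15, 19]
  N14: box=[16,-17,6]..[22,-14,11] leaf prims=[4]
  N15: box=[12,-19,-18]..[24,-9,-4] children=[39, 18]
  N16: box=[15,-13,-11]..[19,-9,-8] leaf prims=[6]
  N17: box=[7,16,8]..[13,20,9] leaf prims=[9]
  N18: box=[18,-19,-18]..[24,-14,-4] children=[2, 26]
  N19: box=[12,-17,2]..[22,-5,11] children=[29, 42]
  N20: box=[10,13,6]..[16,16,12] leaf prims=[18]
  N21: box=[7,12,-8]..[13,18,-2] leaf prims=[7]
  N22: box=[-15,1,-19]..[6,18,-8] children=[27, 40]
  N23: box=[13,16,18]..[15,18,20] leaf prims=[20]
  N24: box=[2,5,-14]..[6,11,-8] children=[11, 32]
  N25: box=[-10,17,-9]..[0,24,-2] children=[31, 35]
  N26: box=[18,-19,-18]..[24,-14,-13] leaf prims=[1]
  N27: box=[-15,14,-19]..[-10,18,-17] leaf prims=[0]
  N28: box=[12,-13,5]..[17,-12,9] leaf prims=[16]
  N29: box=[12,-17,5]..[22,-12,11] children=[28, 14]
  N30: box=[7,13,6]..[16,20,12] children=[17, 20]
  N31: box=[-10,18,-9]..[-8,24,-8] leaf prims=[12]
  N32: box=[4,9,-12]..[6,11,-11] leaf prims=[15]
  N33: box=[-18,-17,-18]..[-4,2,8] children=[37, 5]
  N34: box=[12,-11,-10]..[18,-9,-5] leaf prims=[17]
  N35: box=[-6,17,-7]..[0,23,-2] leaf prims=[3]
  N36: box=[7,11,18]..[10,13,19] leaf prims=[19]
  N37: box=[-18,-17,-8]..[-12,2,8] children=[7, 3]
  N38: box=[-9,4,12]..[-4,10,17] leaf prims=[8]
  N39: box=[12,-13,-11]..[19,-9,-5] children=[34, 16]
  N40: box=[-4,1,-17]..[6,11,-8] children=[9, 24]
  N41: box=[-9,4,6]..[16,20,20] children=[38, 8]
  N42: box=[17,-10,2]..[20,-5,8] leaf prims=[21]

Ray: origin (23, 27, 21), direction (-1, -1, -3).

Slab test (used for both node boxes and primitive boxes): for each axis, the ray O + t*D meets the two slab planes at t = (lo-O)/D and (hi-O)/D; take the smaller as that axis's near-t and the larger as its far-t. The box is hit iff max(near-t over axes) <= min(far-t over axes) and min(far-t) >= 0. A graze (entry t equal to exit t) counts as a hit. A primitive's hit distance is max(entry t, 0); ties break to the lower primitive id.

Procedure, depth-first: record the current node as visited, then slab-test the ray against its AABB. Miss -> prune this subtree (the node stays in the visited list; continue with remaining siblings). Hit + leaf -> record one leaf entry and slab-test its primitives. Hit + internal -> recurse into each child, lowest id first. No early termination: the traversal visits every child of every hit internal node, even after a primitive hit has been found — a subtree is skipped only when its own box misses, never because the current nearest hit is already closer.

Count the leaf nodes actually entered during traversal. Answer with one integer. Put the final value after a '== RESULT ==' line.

Trace the traversal:
N0 x:[-1,41] y:[3,46] z:[1/3,40/3] -> hit [3,40/3], descend [4, 6]
  N4 x:[-1,41] y:[25,46] z:[10/3,13] -> miss, prune
  N6 x:[7,38] y:[3,26] z:[1/3,40/3] -> hit [7,40/3], descend [10, 41]
    N10 x:[10,38] y:[3,26] z:[23/3,40/3] -> hit [10,40/3], descend [12, 22]
      N12 x:[10,33] y:[3,15] z:[23/3,10] -> hit [10,10], descend [21, 25]
        N21 x:[10,16] y:[9,15] z:[23/3,29/3] -> miss, prune
        N25 x:[23,33] y:[3,10] z:[23/3,10] -> miss, prune
      N22 x:[17,38] y:[9,26] z:[29/3,40/3] -> miss, prune
    N41 x:[7,32] y:[7,23] z:[1/3,5] -> miss, prune

Visited [0, 4, 6, 10, 12, 21, 25, 22, 41]. Tests: 9 box, 0 leaf. Nearest: miss.

== RESULT ==
0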